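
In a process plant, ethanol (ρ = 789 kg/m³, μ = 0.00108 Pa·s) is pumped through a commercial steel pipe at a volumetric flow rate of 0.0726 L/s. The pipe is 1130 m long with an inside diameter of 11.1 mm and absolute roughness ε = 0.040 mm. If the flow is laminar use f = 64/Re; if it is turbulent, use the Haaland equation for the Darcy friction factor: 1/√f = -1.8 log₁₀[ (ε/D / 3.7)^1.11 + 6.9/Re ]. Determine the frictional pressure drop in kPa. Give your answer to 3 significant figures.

ΔP ≈ 891 kPa

Q = 0.0726 L/s = 0.0726/1000 = 7.26e-05 m³/s.
Cross-sectional area A = πD²/4 = π(0.0111)²/4 = 9.677e-05 m²; mean velocity V = Q/A = 7.26e-05/9.677e-05 = 0.7502 m/s.
Reynolds number Re = ρVD/μ = 789 · 0.7502 · 0.0111 / 0.00108 = 6084.
Re > 4000 → turbulent. Relative roughness ε/D = 4e-05/0.0111 = 0.0036. Haaland: 1/√f = -1.8 log₁₀[(0.0036/3.7)^1.11 + 6.9/6084] = -1.8 log₁₀[0.000454 + 0.00113] = 5.038, so f = 0.03939.
Darcy-Weisbach: ΔP = f(L/D)(ρV²/2) = 0.03939·(1130/0.0111)·(789·0.7502²/2) = 0.03939·1.018e+05·222 = 8.905e+05 Pa.
ΔP = 8.905e+05 Pa = 891 kPa.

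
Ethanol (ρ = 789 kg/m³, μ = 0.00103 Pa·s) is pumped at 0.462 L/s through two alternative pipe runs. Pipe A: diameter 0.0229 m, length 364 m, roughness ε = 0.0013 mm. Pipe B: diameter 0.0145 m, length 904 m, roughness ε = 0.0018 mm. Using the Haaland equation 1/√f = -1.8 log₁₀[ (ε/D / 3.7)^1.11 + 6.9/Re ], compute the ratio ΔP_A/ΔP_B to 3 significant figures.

ΔP_A/ΔP_B ≈ 0.0455

Pipe A: V = Q/A = 0.000462/0.0004119 = 1.122 m/s; Re = 1.968e+04; ε/D = 5.68e-05; Haaland → f = 0.02594; ΔP_A = f(L/D)(ρV²/2) = 2.046e+05 Pa.
Pipe B: V = Q/A = 0.000462/0.0001651 = 2.798 m/s; Re = 3.108e+04; ε/D = 0.000124; Haaland → f = 0.02339; ΔP_B = f(L/D)(ρV²/2) = 4.502e+06 Pa.
ΔP_A/ΔP_B = 2.046e+05/4.502e+06 = 0.0455.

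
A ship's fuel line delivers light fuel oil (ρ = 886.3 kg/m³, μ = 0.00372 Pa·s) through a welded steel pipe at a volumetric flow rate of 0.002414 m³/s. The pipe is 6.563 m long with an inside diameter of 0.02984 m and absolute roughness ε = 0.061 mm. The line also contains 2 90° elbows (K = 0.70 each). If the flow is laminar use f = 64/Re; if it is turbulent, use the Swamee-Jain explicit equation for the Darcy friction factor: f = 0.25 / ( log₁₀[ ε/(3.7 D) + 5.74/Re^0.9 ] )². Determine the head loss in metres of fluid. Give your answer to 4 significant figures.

Cross-sectional area A = πD²/4 = π(0.02984)²/4 = 0.0006993 m²; mean velocity V = Q/A = 0.002414/0.0006993 = 3.452 m/s.
Reynolds number Re = ρVD/μ = 886.3 · 3.452 · 0.02984 / 0.00372 = 2.454e+04.
Re > 4000 → turbulent. Relative roughness ε/D = 6.1e-05/0.02984 = 0.00204. Swamee-Jain: f = 0.25/(log₁₀[0.00204/3.7 + 5.74/2.454e+04^0.9])² = 0.25/(log₁₀[0.000552 + 0.000643])² = 0.25/(-2.923)² = 0.02927.
Total minor-loss coefficient ΣK = 2·0.7 = 1.4.
ΔP = [f·L/D + ΣK]·(ρV²/2) = [0.02927·6.563/0.02984 + 1.4]·(886.3·3.452²/2) = [6.438 + 1.4]·5280 = 4.138e+04 Pa.
Head loss h_f = ΔP/(ρg) = 4.138e+04/(886.3·9.81) = 4.760 m.

h_f ≈ 4.760 m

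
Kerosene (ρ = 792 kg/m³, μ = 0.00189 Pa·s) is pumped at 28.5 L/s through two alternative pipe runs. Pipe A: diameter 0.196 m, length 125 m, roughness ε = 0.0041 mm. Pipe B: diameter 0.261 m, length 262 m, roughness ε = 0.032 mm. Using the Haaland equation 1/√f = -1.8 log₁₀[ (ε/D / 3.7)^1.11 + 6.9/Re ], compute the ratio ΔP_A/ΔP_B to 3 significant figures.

Pipe A: V = Q/A = 0.0285/0.03017 = 0.9446 m/s; Re = 7.758e+04; ε/D = 2.09e-05; Haaland → f = 0.01888; ΔP_A = f(L/D)(ρV²/2) = 4253 Pa.
Pipe B: V = Q/A = 0.0285/0.0535 = 0.5327 m/s; Re = 5.826e+04; ε/D = 0.000123; Haaland → f = 0.02041; ΔP_B = f(L/D)(ρV²/2) = 2302 Pa.
ΔP_A/ΔP_B = 4253/2302 = 1.85.

ΔP_A/ΔP_B ≈ 1.85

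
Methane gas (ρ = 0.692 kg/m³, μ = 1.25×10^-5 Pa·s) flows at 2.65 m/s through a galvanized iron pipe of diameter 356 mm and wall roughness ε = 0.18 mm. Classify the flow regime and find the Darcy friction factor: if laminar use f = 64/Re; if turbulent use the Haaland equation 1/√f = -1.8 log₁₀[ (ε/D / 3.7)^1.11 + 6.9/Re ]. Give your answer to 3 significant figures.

f ≈ 0.0221

Re = ρVD/μ = 0.692·2.65·0.356/1.25e-05 = 5.223e+04.
Re > 4000 → turbulent. ε/D = 0.00018/0.356 = 0.000506; Haaland: 1/√f = -1.8 log₁₀[5.13e-05 + 0.000132] = 6.726, so f = 0.02211.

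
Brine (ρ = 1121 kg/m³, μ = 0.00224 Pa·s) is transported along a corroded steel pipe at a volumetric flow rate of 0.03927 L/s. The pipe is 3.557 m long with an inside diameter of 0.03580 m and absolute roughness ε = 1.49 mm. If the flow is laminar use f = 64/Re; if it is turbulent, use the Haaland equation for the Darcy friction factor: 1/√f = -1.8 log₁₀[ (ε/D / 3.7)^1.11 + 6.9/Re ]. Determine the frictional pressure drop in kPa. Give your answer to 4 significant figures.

ΔP ≈ 0.007761 kPa

Q = 0.03927 L/s = 0.03927/1000 = 3.927e-05 m³/s.
Cross-sectional area A = πD²/4 = π(0.0358)²/4 = 0.001007 m²; mean velocity V = Q/A = 3.927e-05/0.001007 = 0.03901 m/s.
Reynolds number Re = ρVD/μ = 1121 · 0.03901 · 0.0358 / 0.00224 = 698.9.
Re < 2300 → laminar flow, so f = 64/Re = 64/698.9 = 0.09157 (the turbulent correlation is not needed).
Darcy-Weisbach: ΔP = f(L/D)(ρV²/2) = 0.09157·(3.557/0.0358)·(1121·0.03901²/2) = 0.09157·99.36·0.8531 = 7.761 Pa.
ΔP = 7.761 Pa = 0.007761 kPa.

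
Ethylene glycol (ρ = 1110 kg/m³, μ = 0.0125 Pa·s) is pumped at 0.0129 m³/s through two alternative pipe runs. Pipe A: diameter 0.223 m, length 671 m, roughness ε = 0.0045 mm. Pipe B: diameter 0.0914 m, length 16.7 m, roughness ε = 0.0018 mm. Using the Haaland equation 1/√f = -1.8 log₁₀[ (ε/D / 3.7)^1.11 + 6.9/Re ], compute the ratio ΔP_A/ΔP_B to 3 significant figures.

ΔP_A/ΔP_B ≈ 0.593

Pipe A: V = Q/A = 0.0129/0.03906 = 0.3303 m/s; Re = 6540; ε/D = 2.02e-05; Haaland → f = 0.03484; ΔP_A = f(L/D)(ρV²/2) = 6348 Pa.
Pipe B: V = Q/A = 0.0129/0.006561 = 1.966 m/s; Re = 1.596e+04; ε/D = 1.97e-05; Haaland → f = 0.02729; ΔP_B = f(L/D)(ρV²/2) = 1.07e+04 Pa.
ΔP_A/ΔP_B = 6348/1.07e+04 = 0.593.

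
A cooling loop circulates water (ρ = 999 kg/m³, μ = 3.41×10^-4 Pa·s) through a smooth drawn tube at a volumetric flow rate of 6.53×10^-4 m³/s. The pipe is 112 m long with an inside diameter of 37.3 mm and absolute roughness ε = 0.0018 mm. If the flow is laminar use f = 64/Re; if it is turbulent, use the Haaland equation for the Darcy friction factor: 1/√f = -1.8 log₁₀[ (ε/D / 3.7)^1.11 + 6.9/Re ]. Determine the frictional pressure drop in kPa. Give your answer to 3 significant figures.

Cross-sectional area A = πD²/4 = π(0.0373)²/4 = 0.001093 m²; mean velocity V = Q/A = 0.000653/0.001093 = 0.5976 m/s.
Reynolds number Re = ρVD/μ = 999 · 0.5976 · 0.0373 / 0.000341 = 6.53e+04.
Re > 4000 → turbulent. Relative roughness ε/D = 1.8e-06/0.0373 = 4.83e-05. Haaland: 1/√f = -1.8 log₁₀[(4.83e-05/3.7)^1.11 + 6.9/6.53e+04] = -1.8 log₁₀[3.78e-06 + 0.000106] = 7.129, so f = 0.01967.
Darcy-Weisbach: ΔP = f(L/D)(ρV²/2) = 0.01967·(112/0.0373)·(999·0.5976²/2) = 0.01967·3003·178.4 = 1.054e+04 Pa.
ΔP = 1.054e+04 Pa = 10.5 kPa.

ΔP ≈ 10.5 kPa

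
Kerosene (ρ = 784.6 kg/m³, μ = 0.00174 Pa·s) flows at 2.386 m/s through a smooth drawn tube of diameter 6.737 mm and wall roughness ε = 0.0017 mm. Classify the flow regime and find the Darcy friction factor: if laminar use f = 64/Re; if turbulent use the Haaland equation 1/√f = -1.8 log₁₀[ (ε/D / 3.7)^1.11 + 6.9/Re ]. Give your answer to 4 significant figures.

Re = ρVD/μ = 784.6·2.386·0.006737/0.00174 = 7248.
Re > 4000 → turbulent. ε/D = 1.7e-06/0.006737 = 0.000252; Haaland: 1/√f = -1.8 log₁₀[2.37e-05 + 0.000952] = 5.419, so f = 0.03405.

f ≈ 0.03405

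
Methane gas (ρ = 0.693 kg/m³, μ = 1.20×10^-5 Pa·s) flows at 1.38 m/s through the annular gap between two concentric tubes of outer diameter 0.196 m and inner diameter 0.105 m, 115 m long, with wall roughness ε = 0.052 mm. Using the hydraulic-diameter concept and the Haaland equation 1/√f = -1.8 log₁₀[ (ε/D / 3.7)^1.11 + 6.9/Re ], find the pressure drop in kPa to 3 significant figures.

Hydraulic diameter D_h = 4A/P = D_o - D_i = 0.196 - 0.105 = 0.091 m.
Re = ρVD_h/μ = 0.693·1.38·0.091/1.2e-05 = 7252.
ε/D_h = 5.2e-05/0.091 = 0.000571; Haaland gives 1/√f = -1.8 log₁₀[5.88e-05+0.000951] = 5.392, so f = 0.0344.
ΔP = f(L/D_h)(ρV²/2) = 0.0344·115/0.091·0.6599 = 28.68 Pa.
ΔP = 0.0287 kPa.

ΔP ≈ 0.0287 kPa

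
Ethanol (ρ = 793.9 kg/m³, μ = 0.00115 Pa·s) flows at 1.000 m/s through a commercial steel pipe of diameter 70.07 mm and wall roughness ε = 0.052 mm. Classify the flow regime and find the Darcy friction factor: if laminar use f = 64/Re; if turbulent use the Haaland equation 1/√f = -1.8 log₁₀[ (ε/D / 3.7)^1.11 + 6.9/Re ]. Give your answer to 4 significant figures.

f ≈ 0.02310

Re = ρVD/μ = 793.9·1·0.07007/0.00115 = 4.837e+04.
Re > 4000 → turbulent. ε/D = 5.2e-05/0.07007 = 0.000742; Haaland: 1/√f = -1.8 log₁₀[7.86e-05 + 0.000143] = 6.579, so f = 0.0231.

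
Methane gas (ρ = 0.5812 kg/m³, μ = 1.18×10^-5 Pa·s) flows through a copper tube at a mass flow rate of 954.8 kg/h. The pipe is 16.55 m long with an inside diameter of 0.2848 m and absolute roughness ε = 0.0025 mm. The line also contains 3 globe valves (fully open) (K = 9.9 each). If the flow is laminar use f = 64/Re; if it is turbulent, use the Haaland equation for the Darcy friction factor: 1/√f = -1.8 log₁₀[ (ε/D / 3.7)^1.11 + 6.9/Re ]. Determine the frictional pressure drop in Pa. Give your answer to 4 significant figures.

ΔP ≈ 458.3 Pa

ṁ = 954.8 kg/h = 954.8/3600 = 0.2652 kg/s.
A = πD²/4 = π(0.2848)²/4 = 0.0637 m²; mean velocity V = ṁ/(ρA) = 0.2652/(0.5812 · 0.0637) = 7.163 m/s.
Reynolds number Re = ρVD/μ = 0.5812 · 7.163 · 0.2848 / 1.18e-05 = 1.005e+05.
Re > 4000 → turbulent. Relative roughness ε/D = 2.5e-06/0.2848 = 8.78e-06. Haaland: 1/√f = -1.8 log₁₀[(8.78e-06/3.7)^1.11 + 6.9/1.005e+05] = -1.8 log₁₀[5.71e-07 + 6.87e-05] = 7.487, so f = 0.01784.
Total minor-loss coefficient ΣK = 3·9.9 = 29.7.
ΔP = [f·L/D + ΣK]·(ρV²/2) = [0.01784·16.55/0.2848 + 29.7]·(0.5812·7.163²/2) = [1.037 + 29.7]·14.91 = 458.3 Pa.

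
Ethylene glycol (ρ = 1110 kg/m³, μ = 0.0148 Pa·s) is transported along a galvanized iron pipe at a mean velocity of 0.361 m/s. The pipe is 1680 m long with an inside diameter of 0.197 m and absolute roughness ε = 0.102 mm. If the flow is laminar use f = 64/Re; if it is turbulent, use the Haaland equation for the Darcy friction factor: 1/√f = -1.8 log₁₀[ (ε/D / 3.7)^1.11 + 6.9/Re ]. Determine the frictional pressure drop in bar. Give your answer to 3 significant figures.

Reynolds number Re = ρVD/μ = 1110 · 0.361 · 0.197 / 0.0148 = 5334.
Re > 4000 → turbulent. Relative roughness ε/D = 0.000102/0.197 = 0.000518. Haaland: 1/√f = -1.8 log₁₀[(0.000518/3.7)^1.11 + 6.9/5334] = -1.8 log₁₀[5.27e-05 + 0.00129] = 5.168, so f = 0.03745.
Darcy-Weisbach: ΔP = f(L/D)(ρV²/2) = 0.03745·(1680/0.197)·(1110·0.361²/2) = 0.03745·8528·72.33 = 2.31e+04 Pa.
ΔP = 2.31e+04 Pa = 0.231 bar.

ΔP ≈ 0.231 bar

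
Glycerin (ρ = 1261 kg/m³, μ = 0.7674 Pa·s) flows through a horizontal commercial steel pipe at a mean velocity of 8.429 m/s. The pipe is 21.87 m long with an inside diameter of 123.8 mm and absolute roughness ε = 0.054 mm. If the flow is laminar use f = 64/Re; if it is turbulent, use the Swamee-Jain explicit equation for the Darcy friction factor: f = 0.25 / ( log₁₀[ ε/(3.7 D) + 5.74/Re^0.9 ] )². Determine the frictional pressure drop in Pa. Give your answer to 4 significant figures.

ΔP ≈ 295400 Pa

Reynolds number Re = ρVD/μ = 1261 · 8.429 · 0.1238 / 0.767 = 1715.
Re < 2300 → laminar flow, so f = 64/Re = 64/1715 = 0.03732 (the turbulent correlation is not needed).
Darcy-Weisbach: ΔP = f(L/D)(ρV²/2) = 0.03732·(21.87/0.1238)·(1261·8.429²/2) = 0.03732·176.7·4.48e+04 = 2.954e+05 Pa.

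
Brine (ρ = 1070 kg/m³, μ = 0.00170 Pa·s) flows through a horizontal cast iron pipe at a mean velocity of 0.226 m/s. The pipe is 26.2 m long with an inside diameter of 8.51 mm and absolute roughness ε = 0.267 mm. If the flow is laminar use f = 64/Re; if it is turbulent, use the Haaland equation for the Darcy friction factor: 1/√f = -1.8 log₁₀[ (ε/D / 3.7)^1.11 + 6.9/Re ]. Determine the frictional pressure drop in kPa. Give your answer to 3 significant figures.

Reynolds number Re = ρVD/μ = 1070 · 0.226 · 0.00851 / 0.0017 = 1211.
Re < 2300 → laminar flow, so f = 64/Re = 64/1211 = 0.05287 (the turbulent correlation is not needed).
Darcy-Weisbach: ΔP = f(L/D)(ρV²/2) = 0.05287·(26.2/0.00851)·(1070·0.226²/2) = 0.05287·3079·27.33 = 4448 Pa.
ΔP = 4448 Pa = 4.45 kPa.

ΔP ≈ 4.45 kPa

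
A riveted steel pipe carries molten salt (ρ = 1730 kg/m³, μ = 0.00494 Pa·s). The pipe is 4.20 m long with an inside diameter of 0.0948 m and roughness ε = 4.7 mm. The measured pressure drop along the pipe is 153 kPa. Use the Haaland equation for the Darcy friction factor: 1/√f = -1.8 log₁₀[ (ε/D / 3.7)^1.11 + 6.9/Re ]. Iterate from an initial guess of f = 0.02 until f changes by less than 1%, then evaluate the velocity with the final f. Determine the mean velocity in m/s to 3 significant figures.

Rearranging Darcy-Weisbach: V = √(2·ΔP·D/(f·L·ρ)). With ε/D = 0.0047/0.0948 = 0.0496, iterate starting from f = 0.02:
  f = 0.02 → V = √(2·1.53e+05·0.0948/(0.02·4.2·1730)) = 14.13 m/s; Re = ρVD/μ = 4.691e+05; f → 0.07147
  f = 0.07147 → V = 7.474 m/s; Re = 2.481e+05; f → 0.07151
Converged (Δf/f < 1%). With the final f = 0.07151: V = √(2·1.53e+05·0.0948/(0.07151·4.2·1730)) = 7.472 m/s.

V ≈ 7.47 m/s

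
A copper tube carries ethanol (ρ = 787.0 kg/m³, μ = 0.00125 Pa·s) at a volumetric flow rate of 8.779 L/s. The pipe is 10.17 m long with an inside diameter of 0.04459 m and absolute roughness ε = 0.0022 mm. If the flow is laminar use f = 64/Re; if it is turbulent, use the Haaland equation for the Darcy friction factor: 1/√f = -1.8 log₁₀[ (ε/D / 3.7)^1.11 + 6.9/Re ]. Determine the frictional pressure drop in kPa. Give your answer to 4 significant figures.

ΔP ≈ 46.86 kPa

Q = 8.779 L/s = 8.779/1000 = 0.008779 m³/s.
Cross-sectional area A = πD²/4 = π(0.04459)²/4 = 0.001562 m²; mean velocity V = Q/A = 0.008779/0.001562 = 5.622 m/s.
Reynolds number Re = ρVD/μ = 787 · 5.622 · 0.04459 / 0.00125 = 1.578e+05.
Re > 4000 → turbulent. Relative roughness ε/D = 2.2e-06/0.04459 = 4.93e-05. Haaland: 1/√f = -1.8 log₁₀[(4.93e-05/3.7)^1.11 + 6.9/1.578e+05] = -1.8 log₁₀[3.88e-06 + 4.37e-05] = 7.78, so f = 0.01652.
Darcy-Weisbach: ΔP = f(L/D)(ρV²/2) = 0.01652·(10.17/0.04459)·(787·5.622²/2) = 0.01652·228.1·1.244e+04 = 4.686e+04 Pa.
ΔP = 4.686e+04 Pa = 46.86 kPa.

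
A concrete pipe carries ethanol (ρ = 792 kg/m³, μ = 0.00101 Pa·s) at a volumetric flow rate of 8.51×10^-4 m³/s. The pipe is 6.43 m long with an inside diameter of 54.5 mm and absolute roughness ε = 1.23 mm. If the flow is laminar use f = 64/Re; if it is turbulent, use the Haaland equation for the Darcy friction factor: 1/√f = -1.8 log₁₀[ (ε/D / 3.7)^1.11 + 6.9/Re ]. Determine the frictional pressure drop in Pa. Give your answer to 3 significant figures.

Cross-sectional area A = πD²/4 = π(0.0545)²/4 = 0.002333 m²; mean velocity V = Q/A = 0.000851/0.002333 = 0.3648 m/s.
Reynolds number Re = ρVD/μ = 792 · 0.3648 · 0.0545 / 0.00101 = 1.559e+04.
Re > 4000 → turbulent. Relative roughness ε/D = 0.00123/0.0545 = 0.0226. Haaland: 1/√f = -1.8 log₁₀[(0.0226/3.7)^1.11 + 6.9/1.559e+04] = -1.8 log₁₀[0.00348 + 0.000443] = 4.331, so f = 0.0533.
Darcy-Weisbach: ΔP = f(L/D)(ρV²/2) = 0.0533·(6.43/0.0545)·(792·0.3648²/2) = 0.0533·118·52.7 = 331.4 Pa.

ΔP ≈ 331 Pa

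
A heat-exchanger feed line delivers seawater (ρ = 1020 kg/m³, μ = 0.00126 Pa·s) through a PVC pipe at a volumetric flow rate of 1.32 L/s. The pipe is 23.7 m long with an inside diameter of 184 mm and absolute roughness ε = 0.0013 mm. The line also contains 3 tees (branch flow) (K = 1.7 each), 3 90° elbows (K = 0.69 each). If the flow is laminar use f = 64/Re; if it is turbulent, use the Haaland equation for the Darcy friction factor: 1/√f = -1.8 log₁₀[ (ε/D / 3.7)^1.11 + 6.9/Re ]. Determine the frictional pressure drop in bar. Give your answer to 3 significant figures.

ΔP ≈ 1.45×10^-4 bar

Q = 1.32 L/s = 1.32/1000 = 0.00132 m³/s.
Cross-sectional area A = πD²/4 = π(0.184)²/4 = 0.02659 m²; mean velocity V = Q/A = 0.00132/0.02659 = 0.04964 m/s.
Reynolds number Re = ρVD/μ = 1020 · 0.04964 · 0.184 / 0.00126 = 7394.
Re > 4000 → turbulent. Relative roughness ε/D = 1.3e-06/0.184 = 7.07e-06. Haaland: 1/√f = -1.8 log₁₀[(7.07e-06/3.7)^1.11 + 6.9/7394] = -1.8 log₁₀[4.49e-07 + 0.000933] = 5.454, so f = 0.03362.
Total minor-loss coefficient ΣK = 3·1.7 + 3·0.69 = 7.17.
ΔP = [f·L/D + ΣK]·(ρV²/2) = [0.03362·23.7/0.184 + 7.17]·(1020·0.04964²/2) = [4.331 + 7.17]·1.257 = 14.45 Pa.
ΔP = 14.45 Pa = 1.45×10^-4 bar.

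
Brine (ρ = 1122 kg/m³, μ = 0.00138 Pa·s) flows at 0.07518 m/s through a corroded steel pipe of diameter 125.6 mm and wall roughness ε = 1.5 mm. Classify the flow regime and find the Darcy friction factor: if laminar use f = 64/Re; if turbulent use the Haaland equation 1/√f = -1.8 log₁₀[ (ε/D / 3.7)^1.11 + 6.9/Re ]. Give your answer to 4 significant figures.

Re = ρVD/μ = 1122·0.07518·0.1256/0.00138 = 7677.
Re > 4000 → turbulent. ε/D = 0.0015/0.1256 = 0.0119; Haaland: 1/√f = -1.8 log₁₀[0.00172 + 0.000899] = 4.648, so f = 0.04628.

f ≈ 0.04628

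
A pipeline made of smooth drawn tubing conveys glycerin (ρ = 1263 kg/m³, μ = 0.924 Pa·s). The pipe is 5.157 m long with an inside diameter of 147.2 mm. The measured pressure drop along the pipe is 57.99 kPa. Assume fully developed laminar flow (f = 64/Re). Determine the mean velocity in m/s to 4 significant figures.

V ≈ 8.240 m/s

For laminar flow, f = 64/Re with Re = ρVD/μ, so Darcy-Weisbach reduces to ΔP = 32μLV/D². Solving for V: V = ΔP·D²/(32μL) = 5.799e+04·(0.1472)²/(32·0.924·5.157) = 8.24 m/s.
Check: Re = ρVD/μ = 1263·8.24·0.1472/0.924 = 1658 < 2300, so the laminar assumption holds.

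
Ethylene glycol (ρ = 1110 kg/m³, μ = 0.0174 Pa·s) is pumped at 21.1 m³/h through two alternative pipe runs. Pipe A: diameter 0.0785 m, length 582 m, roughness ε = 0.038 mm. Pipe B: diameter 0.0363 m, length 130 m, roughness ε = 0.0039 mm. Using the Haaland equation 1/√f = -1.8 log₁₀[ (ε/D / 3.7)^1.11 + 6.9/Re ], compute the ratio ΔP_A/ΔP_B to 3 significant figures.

ΔP_A/ΔP_B ≈ 0.118

Pipe A: V = Q/A = 0.005861/0.00484 = 1.211 m/s; Re = 6064; ε/D = 0.000484; Haaland → f = 0.03606; ΔP_A = f(L/D)(ρV²/2) = 2.176e+05 Pa.
Pipe B: V = Q/A = 0.005861/0.001035 = 5.663 m/s; Re = 1.311e+04; ε/D = 0.000107; Haaland → f = 0.02884; ΔP_B = f(L/D)(ρV²/2) = 1.839e+06 Pa.
ΔP_A/ΔP_B = 2.176e+05/1.839e+06 = 0.118.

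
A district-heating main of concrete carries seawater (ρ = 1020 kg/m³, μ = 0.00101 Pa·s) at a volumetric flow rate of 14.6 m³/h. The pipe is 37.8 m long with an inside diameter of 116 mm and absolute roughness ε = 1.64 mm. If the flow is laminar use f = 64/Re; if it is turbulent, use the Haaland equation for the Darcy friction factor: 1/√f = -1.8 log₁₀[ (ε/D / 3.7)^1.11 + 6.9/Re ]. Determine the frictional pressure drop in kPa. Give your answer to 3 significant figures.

ΔP ≈ 1.07 kPa

Q = 14.6 m³/h = 14.6/3600 = 0.004056 m³/s.
Cross-sectional area A = πD²/4 = π(0.116)²/4 = 0.01057 m²; mean velocity V = Q/A = 0.004056/0.01057 = 0.3837 m/s.
Reynolds number Re = ρVD/μ = 1020 · 0.3837 · 0.116 / 0.00101 = 4.496e+04.
Re > 4000 → turbulent. Relative roughness ε/D = 0.00164/0.116 = 0.0141. Haaland: 1/√f = -1.8 log₁₀[(0.0141/3.7)^1.11 + 6.9/4.496e+04] = -1.8 log₁₀[0.00207 + 0.000153] = 4.775, so f = 0.04386.
Darcy-Weisbach: ΔP = f(L/D)(ρV²/2) = 0.04386·(37.8/0.116)·(1020·0.3837²/2) = 0.04386·325.9·75.1 = 1073 Pa.
ΔP = 1073 Pa = 1.07 kPa.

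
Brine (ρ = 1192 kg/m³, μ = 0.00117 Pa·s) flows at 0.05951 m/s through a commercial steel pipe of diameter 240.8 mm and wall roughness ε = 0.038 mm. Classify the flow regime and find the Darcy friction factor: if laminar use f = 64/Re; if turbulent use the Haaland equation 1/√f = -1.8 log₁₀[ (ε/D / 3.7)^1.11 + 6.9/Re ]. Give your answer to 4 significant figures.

f ≈ 0.02812

Re = ρVD/μ = 1192·0.05951·0.2408/0.00117 = 1.46e+04.
Re > 4000 → turbulent. ε/D = 3.8e-05/0.2408 = 0.000158; Haaland: 1/√f = -1.8 log₁₀[1.41e-05 + 0.000473] = 5.963, so f = 0.02812.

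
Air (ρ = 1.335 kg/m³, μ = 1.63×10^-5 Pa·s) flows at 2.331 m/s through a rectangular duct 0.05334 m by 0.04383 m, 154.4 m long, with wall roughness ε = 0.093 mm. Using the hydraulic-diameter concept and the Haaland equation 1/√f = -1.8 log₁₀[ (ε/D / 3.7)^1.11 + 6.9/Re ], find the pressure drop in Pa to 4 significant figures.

Hydraulic diameter D_h = 4A/P = 4·(0.05334·0.04383)/(2·(0.05334+0.04383)) = 0.009352/0.1943 = 0.04812 m.
Re = ρVD_h/μ = 1.335·2.331·0.04812/1.63e-05 = 9187.
ε/D_h = 9.3e-05/0.04812 = 0.00193; Haaland gives 1/√f = -1.8 log₁₀[0.000227+0.000751] = 5.417, so f = 0.03408.
ΔP = f(L/D_h)(ρV²/2) = 0.03408·154.4/0.04812·3.627 = 396.6 Pa.

ΔP ≈ 396.6 Pa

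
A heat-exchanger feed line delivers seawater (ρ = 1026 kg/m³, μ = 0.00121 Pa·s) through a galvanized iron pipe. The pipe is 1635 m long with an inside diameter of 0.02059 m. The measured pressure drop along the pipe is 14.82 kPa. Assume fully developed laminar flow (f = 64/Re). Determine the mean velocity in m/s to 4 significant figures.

For laminar flow, f = 64/Re with Re = ρVD/μ, so Darcy-Weisbach reduces to ΔP = 32μLV/D². Solving for V: V = ΔP·D²/(32μL) = 1.482e+04·(0.02059)²/(32·0.00121·1635) = 0.09924 m/s.
Check: Re = ρVD/μ = 1026·0.09924·0.02059/0.00121 = 1733 < 2300, so the laminar assumption holds.

V ≈ 0.09924 m/s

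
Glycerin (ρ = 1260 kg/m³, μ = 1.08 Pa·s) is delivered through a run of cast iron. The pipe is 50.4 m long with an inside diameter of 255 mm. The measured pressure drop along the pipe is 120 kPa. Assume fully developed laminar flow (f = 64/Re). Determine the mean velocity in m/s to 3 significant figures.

For laminar flow, f = 64/Re with Re = ρVD/μ, so Darcy-Weisbach reduces to ΔP = 32μLV/D². Solving for V: V = ΔP·D²/(32μL) = 1.2e+05·(0.255)²/(32·1.08·50.4) = 4.48 m/s.
Check: Re = ρVD/μ = 1260·4.48·0.255/1.08 = 1333 < 2300, so the laminar assumption holds.

V ≈ 4.48 m/s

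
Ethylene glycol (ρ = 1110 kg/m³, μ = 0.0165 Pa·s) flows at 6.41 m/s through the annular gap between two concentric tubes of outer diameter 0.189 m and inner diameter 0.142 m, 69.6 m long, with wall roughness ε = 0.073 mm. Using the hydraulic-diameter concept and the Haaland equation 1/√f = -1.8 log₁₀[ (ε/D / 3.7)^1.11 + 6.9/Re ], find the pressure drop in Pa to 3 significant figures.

Hydraulic diameter D_h = 4A/P = D_o - D_i = 0.189 - 0.142 = 0.047 m.
Re = ρVD_h/μ = 1110·6.41·0.047/0.0165 = 2.027e+04.
ε/D_h = 7.3e-05/0.047 = 0.00155; Haaland gives 1/√f = -1.8 log₁₀[0.000178+0.00034] = 5.913, so f = 0.0286.
ΔP = f(L/D_h)(ρV²/2) = 0.0286·69.6/0.047·2.28e+04 = 9.659e+05 Pa.

ΔP ≈ 966000 Pa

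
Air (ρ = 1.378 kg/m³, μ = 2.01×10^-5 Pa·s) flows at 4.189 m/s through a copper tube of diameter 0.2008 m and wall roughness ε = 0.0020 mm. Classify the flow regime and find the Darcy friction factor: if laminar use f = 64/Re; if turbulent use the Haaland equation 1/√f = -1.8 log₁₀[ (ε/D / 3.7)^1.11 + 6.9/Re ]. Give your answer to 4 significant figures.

Re = ρVD/μ = 1.378·4.189·0.2008/2.01e-05 = 5.767e+04.
Re > 4000 → turbulent. ε/D = 2e-06/0.2008 = 9.96e-06; Haaland: 1/√f = -1.8 log₁₀[6.57e-07 + 0.00012] = 7.055, so f = 0.02009.

f ≈ 0.02009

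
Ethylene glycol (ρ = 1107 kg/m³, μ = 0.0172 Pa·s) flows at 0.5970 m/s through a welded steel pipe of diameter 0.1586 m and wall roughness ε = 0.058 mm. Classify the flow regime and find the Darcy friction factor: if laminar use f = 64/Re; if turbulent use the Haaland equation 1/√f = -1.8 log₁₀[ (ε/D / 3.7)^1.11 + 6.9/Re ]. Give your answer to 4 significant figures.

Re = ρVD/μ = 1107·0.597·0.1586/0.0172 = 6094.
Re > 4000 → turbulent. ε/D = 5.8e-05/0.1586 = 0.000366; Haaland: 1/√f = -1.8 log₁₀[3.58e-05 + 0.00113] = 5.279, so f = 0.03589.

f ≈ 0.03589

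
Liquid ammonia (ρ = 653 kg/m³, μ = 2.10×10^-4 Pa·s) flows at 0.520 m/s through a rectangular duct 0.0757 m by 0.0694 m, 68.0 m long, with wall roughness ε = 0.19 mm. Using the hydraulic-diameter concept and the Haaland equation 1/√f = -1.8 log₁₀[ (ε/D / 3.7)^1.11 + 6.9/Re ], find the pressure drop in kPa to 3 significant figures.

ΔP ≈ 2.18 kPa

Hydraulic diameter D_h = 4A/P = 4·(0.0757·0.0694)/(2·(0.0757+0.0694)) = 0.02101/0.2902 = 0.07241 m.
Re = ρVD_h/μ = 653·0.52·0.07241/0.00021 = 1.171e+05.
ε/D_h = 0.00019/0.07241 = 0.00262; Haaland gives 1/√f = -1.8 log₁₀[0.000319+5.89e-05] = 6.16, so f = 0.02635.
ΔP = f(L/D_h)(ρV²/2) = 0.02635·68/0.07241·88.29 = 2185 Pa.
ΔP = 2.18 kPa.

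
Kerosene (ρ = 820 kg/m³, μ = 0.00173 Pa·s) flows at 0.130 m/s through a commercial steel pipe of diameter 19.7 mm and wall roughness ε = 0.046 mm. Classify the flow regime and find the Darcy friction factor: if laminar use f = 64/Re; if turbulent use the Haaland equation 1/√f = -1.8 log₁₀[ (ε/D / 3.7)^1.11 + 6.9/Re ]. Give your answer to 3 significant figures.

f ≈ 0.0527

Re = ρVD/μ = 820·0.13·0.0197/0.00173 = 1214.
Re < 2300 → laminar, so f = 64/Re = 0.05272 (roughness is irrelevant in laminar flow).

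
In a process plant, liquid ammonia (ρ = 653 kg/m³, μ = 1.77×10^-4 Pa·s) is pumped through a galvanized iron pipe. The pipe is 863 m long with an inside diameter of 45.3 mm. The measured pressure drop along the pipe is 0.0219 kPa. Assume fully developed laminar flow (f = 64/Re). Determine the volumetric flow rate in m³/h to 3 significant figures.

For laminar flow, f = 64/Re with Re = ρVD/μ, so Darcy-Weisbach reduces to ΔP = 32μLV/D². Solving for V: V = ΔP·D²/(32μL) = 21.9·(0.0453)²/(32·0.000177·863) = 0.009194 m/s.
Check: Re = ρVD/μ = 653·0.009194·0.0453/0.000177 = 1537 < 2300, so the laminar assumption holds.
Q = V·A = 0.009194·(π/4·0.0453²) = 1.482e-05 m³/s = 0.0533 m³/h.

Q ≈ 0.0533 m³/h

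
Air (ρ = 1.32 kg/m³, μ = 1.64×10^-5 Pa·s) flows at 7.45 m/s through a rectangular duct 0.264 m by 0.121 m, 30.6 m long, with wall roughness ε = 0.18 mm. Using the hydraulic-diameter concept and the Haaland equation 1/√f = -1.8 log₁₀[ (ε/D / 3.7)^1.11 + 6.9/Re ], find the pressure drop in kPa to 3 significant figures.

Hydraulic diameter D_h = 4A/P = 4·(0.264·0.121)/(2·(0.264+0.121)) = 0.1278/0.77 = 0.1659 m.
Re = ρVD_h/μ = 1.32·7.45·0.1659/1.64e-05 = 9.951e+04.
ε/D_h = 0.00018/0.1659 = 0.00108; Haaland gives 1/√f = -1.8 log₁₀[0.00012+6.93e-05] = 6.702, so f = 0.02227.
ΔP = f(L/D_h)(ρV²/2) = 0.02227·30.6/0.1659·36.63 = 150.4 Pa.
ΔP = 0.150 kPa.

ΔP ≈ 0.150 kPa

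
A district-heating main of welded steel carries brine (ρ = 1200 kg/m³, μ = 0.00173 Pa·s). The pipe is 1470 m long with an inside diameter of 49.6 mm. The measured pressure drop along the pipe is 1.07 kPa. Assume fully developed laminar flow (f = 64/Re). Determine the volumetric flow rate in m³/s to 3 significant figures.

For laminar flow, f = 64/Re with Re = ρVD/μ, so Darcy-Weisbach reduces to ΔP = 32μLV/D². Solving for V: V = ΔP·D²/(32μL) = 1070·(0.0496)²/(32·0.00173·1470) = 0.03235 m/s.
Check: Re = ρVD/μ = 1200·0.03235·0.0496/0.00173 = 1113 < 2300, so the laminar assumption holds.
Q = V·A = 0.03235·(π/4·0.0496²) = 6.25e-05 m³/s = 6.25×10^-5 m³/s.

Q ≈ 6.25×10^-5 m³/s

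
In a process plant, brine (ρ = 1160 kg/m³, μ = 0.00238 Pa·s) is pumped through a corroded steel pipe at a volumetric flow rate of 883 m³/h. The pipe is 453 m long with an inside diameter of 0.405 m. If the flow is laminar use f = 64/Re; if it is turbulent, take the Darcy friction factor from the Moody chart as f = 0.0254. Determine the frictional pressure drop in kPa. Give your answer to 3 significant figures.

ΔP ≈ 59.7 kPa

Q = 883 m³/h = 883/3600 = 0.2453 m³/s.
Cross-sectional area A = πD²/4 = π(0.405)²/4 = 0.1288 m²; mean velocity V = Q/A = 0.2453/0.1288 = 1.904 m/s.
Reynolds number Re = ρVD/μ = 1160 · 1.904 · 0.405 / 0.00238 = 3.758e+05.
Re > 4000 → turbulent; use the Moody-chart value f = 0.0254.
Darcy-Weisbach: ΔP = f(L/D)(ρV²/2) = 0.0254·(453/0.405)·(1160·1.904²/2) = 0.0254·1119·2103 = 5.973e+04 Pa.
ΔP = 5.973e+04 Pa = 59.7 kPa.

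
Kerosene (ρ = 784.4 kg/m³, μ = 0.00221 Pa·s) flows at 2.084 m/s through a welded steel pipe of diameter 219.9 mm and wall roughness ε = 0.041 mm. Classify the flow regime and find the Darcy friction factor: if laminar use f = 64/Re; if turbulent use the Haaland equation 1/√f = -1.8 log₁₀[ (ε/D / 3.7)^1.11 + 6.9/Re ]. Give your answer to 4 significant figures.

Re = ρVD/μ = 784.4·2.084·0.2199/0.00221 = 1.627e+05.
Re > 4000 → turbulent. ε/D = 4.1e-05/0.2199 = 0.000186; Haaland: 1/√f = -1.8 log₁₀[1.7e-05 + 4.24e-05] = 7.607, so f = 0.01728.

f ≈ 0.01728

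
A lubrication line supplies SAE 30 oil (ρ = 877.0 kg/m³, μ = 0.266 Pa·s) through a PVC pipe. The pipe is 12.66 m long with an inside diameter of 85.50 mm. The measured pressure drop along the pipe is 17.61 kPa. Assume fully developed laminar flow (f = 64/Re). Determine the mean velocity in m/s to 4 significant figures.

V ≈ 1.195 m/s

For laminar flow, f = 64/Re with Re = ρVD/μ, so Darcy-Weisbach reduces to ΔP = 32μLV/D². Solving for V: V = ΔP·D²/(32μL) = 1.761e+04·(0.0855)²/(32·0.266·12.66) = 1.195 m/s.
Check: Re = ρVD/μ = 877·1.195·0.0855/0.266 = 336.8 < 2300, so the laminar assumption holds.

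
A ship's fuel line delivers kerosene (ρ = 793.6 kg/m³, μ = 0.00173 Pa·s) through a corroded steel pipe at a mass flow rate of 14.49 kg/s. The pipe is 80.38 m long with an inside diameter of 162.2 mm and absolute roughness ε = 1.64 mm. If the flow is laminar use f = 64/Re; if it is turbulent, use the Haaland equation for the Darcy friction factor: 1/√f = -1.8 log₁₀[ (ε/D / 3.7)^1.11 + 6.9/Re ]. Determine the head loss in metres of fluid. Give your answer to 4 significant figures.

A = πD²/4 = π(0.1622)²/4 = 0.02066 m²; mean velocity V = ṁ/(ρA) = 14.49/(793.6 · 0.02066) = 0.8836 m/s.
Reynolds number Re = ρVD/μ = 793.6 · 0.8836 · 0.1622 / 0.00173 = 6.575e+04.
Re > 4000 → turbulent. Relative roughness ε/D = 0.00164/0.1622 = 0.0101. Haaland: 1/√f = -1.8 log₁₀[(0.0101/3.7)^1.11 + 6.9/6.575e+04] = -1.8 log₁₀[0.00143 + 0.000105] = 5.066, so f = 0.03896.
Darcy-Weisbach: ΔP = f(L/D)(ρV²/2) = 0.03896·(80.38/0.1622)·(793.6·0.8836²/2) = 0.03896·495.6·309.8 = 5982 Pa.
Head loss h_f = ΔP/(ρg) = 5982/(793.6·9.81) = 0.7684 m.

h_f ≈ 0.7684 m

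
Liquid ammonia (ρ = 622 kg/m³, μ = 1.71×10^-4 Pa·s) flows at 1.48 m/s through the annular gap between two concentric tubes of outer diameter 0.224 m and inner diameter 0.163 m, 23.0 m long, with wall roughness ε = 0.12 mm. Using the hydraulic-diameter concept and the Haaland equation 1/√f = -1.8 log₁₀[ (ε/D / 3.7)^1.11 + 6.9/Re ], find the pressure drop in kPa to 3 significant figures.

Hydraulic diameter D_h = 4A/P = D_o - D_i = 0.224 - 0.163 = 0.061 m.
Re = ρVD_h/μ = 622·1.48·0.061/0.000171 = 3.284e+05.
ε/D_h = 0.00012/0.061 = 0.00197; Haaland gives 1/√f = -1.8 log₁₀[0.000232+2.1e-05] = 6.474, so f = 0.02386.
ΔP = f(L/D_h)(ρV²/2) = 0.02386·23/0.061·681.2 = 6128 Pa.
ΔP = 6.13 kPa.

ΔP ≈ 6.13 kPa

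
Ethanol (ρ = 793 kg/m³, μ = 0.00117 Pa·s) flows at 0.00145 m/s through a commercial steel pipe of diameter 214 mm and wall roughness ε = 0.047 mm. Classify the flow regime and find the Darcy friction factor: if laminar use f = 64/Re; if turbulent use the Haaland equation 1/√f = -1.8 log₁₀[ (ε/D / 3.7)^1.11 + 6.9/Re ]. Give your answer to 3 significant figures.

f ≈ 0.304

Re = ρVD/μ = 793·0.00145·0.214/0.00117 = 210.3.
Re < 2300 → laminar, so f = 64/Re = 0.3043 (roughness is irrelevant in laminar flow).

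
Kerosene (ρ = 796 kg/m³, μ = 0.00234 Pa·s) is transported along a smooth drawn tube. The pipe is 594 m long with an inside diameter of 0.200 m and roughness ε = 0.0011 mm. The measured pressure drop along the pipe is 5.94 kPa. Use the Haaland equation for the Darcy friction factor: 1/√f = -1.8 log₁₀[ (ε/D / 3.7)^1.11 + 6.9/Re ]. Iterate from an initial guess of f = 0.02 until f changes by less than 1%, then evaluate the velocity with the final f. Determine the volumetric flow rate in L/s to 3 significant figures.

Q ≈ 14.7 L/s

Rearranging Darcy-Weisbach: V = √(2·ΔP·D/(f·L·ρ)). With ε/D = 1.1e-06/0.2 = 5.5e-06, iterate starting from f = 0.02:
  f = 0.02 → V = √(2·5940·0.2/(0.02·594·796)) = 0.5013 m/s; Re = ρVD/μ = 3.41e+04; f → 0.02263
  f = 0.02263 → V = 0.4712 m/s; Re = 3.206e+04; f → 0.02296
  f = 0.02296 → V = 0.4678 m/s; Re = 3.183e+04; f → 0.023
Converged (Δf/f < 1%). With the final f = 0.023: V = √(2·5940·0.2/(0.023·594·796)) = 0.4674 m/s.
Q = V·A = 0.4674·(π/4·0.2²) = 0.01468 m³/s = 14.7 L/s.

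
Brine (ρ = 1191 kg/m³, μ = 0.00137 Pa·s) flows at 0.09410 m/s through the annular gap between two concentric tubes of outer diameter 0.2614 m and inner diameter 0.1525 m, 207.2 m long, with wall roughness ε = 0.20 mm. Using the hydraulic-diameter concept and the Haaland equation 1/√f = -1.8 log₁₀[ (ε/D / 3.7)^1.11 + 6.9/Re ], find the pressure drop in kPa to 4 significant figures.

Hydraulic diameter D_h = 4A/P = D_o - D_i = 0.2614 - 0.1525 = 0.1089 m.
Re = ρVD_h/μ = 1191·0.0941·0.1089/0.00137 = 8909.
ε/D_h = 0.0002/0.1089 = 0.00184; Haaland gives 1/√f = -1.8 log₁₀[0.000215+0.000775] = 5.408, so f = 0.03419.
ΔP = f(L/D_h)(ρV²/2) = 0.03419·207.2/0.1089·5.273 = 343 Pa.
ΔP = 0.3430 kPa.

ΔP ≈ 0.3430 kPa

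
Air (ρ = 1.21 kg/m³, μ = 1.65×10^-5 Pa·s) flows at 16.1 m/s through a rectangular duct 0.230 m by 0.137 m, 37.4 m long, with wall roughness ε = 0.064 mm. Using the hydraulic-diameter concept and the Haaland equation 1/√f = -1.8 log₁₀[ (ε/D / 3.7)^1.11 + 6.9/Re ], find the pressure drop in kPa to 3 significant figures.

Hydraulic diameter D_h = 4A/P = 4·(0.23·0.137)/(2·(0.23+0.137)) = 0.126/0.734 = 0.1717 m.
Re = ρVD_h/μ = 1.21·16.1·0.1717/1.65e-05 = 2.027e+05.
ε/D_h = 6.4e-05/0.1717 = 0.000373; Haaland gives 1/√f = -1.8 log₁₀[3.66e-05+3.4e-05] = 7.472, so f = 0.01791.
ΔP = f(L/D_h)(ρV²/2) = 0.01791·37.4/0.1717·156.8 = 611.8 Pa.
ΔP = 0.612 kPa.

ΔP ≈ 0.612 kPa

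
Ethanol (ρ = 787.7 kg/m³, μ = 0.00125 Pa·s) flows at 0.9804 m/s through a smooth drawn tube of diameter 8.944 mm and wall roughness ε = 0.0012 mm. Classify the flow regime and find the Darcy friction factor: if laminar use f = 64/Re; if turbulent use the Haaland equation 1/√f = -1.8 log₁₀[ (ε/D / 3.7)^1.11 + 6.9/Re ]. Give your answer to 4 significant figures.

Re = ρVD/μ = 787.7·0.9804·0.008944/0.00125 = 5526.
Re > 4000 → turbulent. ε/D = 1.2e-06/0.008944 = 0.000134; Haaland: 1/√f = -1.8 log₁₀[1.18e-05 + 0.00125] = 5.219, so f = 0.03671.

f ≈ 0.03671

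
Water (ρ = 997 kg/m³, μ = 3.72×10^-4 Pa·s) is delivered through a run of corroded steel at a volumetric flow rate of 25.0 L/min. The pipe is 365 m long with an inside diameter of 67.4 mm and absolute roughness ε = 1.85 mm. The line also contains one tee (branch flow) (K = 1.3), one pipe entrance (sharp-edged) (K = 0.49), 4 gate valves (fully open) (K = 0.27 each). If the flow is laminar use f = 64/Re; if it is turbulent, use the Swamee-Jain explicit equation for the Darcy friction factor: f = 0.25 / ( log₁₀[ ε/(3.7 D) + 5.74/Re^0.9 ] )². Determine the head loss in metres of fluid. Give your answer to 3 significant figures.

Q = 25.0 L/min = 25.0/60000 = 0.0004167 m³/s.
Cross-sectional area A = πD²/4 = π(0.0674)²/4 = 0.003568 m²; mean velocity V = Q/A = 0.0004167/0.003568 = 0.1168 m/s.
Reynolds number Re = ρVD/μ = 997 · 0.1168 · 0.0674 / 0.000372 = 2.11e+04.
Re > 4000 → turbulent. Relative roughness ε/D = 0.00185/0.0674 = 0.0274. Swamee-Jain: f = 0.25/(log₁₀[0.0274/3.7 + 5.74/2.11e+04^0.9])² = 0.25/(log₁₀[0.00742 + 0.000736])² = 0.25/(-2.089)² = 0.05731.
Total minor-loss coefficient ΣK = 1·1.3 + 1·0.49 + 4·0.27 = 2.87.
ΔP = [f·L/D + ΣK]·(ρV²/2) = [0.05731·365/0.0674 + 2.87]·(997·0.1168²/2) = [310.4 + 2.87]·6.799 = 2130 Pa.
Head loss h_f = ΔP/(ρg) = 2130/(997·9.81) = 0.218 m.

h_f ≈ 0.218 m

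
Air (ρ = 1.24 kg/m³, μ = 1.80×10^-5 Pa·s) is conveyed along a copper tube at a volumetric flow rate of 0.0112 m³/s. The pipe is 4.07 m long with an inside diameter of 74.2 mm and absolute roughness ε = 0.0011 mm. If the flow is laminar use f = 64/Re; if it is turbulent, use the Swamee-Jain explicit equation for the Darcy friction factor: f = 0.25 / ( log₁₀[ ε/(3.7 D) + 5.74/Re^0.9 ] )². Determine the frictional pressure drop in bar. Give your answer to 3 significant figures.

ΔP ≈ 6.56×10^-5 bar

Cross-sectional area A = πD²/4 = π(0.0742)²/4 = 0.004324 m²; mean velocity V = Q/A = 0.0112/0.004324 = 2.59 m/s.
Reynolds number Re = ρVD/μ = 1.24 · 2.59 · 0.0742 / 1.8e-05 = 1.324e+04.
Re > 4000 → turbulent. Relative roughness ε/D = 1.1e-06/0.0742 = 1.48e-05. Swamee-Jain: f = 0.25/(log₁₀[1.48e-05/3.7 + 5.74/1.324e+04^0.9])² = 0.25/(log₁₀[4.01e-06 + 0.00112])² = 0.25/(-2.949)² = 0.02874.
Darcy-Weisbach: ΔP = f(L/D)(ρV²/2) = 0.02874·(4.07/0.0742)·(1.24·2.59²/2) = 0.02874·54.85·4.159 = 6.558 Pa.
ΔP = 6.558 Pa = 6.56×10^-5 bar.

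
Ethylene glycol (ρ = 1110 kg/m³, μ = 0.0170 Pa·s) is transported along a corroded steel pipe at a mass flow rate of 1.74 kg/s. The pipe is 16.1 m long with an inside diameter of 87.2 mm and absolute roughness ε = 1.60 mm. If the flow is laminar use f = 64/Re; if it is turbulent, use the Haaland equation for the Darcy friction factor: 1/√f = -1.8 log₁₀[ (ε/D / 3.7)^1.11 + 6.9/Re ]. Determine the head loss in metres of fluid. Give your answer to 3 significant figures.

h_f ≈ 0.0278 m

A = πD²/4 = π(0.0872)²/4 = 0.005972 m²; mean velocity V = ṁ/(ρA) = 1.74/(1110 · 0.005972) = 0.2625 m/s.
Reynolds number Re = ρVD/μ = 1110 · 0.2625 · 0.0872 / 0.017 = 1494.
Re < 2300 → laminar flow, so f = 64/Re = 64/1494 = 0.04282 (the turbulent correlation is not needed).
Darcy-Weisbach: ΔP = f(L/D)(ρV²/2) = 0.04282·(16.1/0.0872)·(1110·0.2625²/2) = 0.04282·184.6·38.24 = 302.3 Pa.
Head loss h_f = ΔP/(ρg) = 302.3/(1110·9.81) = 0.0278 m.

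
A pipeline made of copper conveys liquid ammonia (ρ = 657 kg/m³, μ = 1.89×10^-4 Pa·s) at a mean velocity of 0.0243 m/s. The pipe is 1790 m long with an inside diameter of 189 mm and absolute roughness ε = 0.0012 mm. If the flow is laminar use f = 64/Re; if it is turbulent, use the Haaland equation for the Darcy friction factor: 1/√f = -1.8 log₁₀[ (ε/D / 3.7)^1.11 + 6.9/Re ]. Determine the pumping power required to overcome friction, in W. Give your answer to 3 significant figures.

P ≈ 0.0342 W

Reynolds number Re = ρVD/μ = 657 · 0.0243 · 0.189 / 0.000189 = 1.597e+04.
Re > 4000 → turbulent. Relative roughness ε/D = 1.2e-06/0.189 = 6.35e-06. Haaland: 1/√f = -1.8 log₁₀[(6.35e-06/3.7)^1.11 + 6.9/1.597e+04] = -1.8 log₁₀[3.98e-07 + 0.000432] = 6.055, so f = 0.02727.
Darcy-Weisbach: ΔP = f(L/D)(ρV²/2) = 0.02727·(1790/0.189)·(657·0.0243²/2) = 0.02727·9471·0.194 = 50.11 Pa.
Q = V·A = 0.0243·0.02806 = 0.0006817 m³/s.
Pumping power P = QΔP = 0.0006817·50.11 = 0.03416 W = 0.0342 W.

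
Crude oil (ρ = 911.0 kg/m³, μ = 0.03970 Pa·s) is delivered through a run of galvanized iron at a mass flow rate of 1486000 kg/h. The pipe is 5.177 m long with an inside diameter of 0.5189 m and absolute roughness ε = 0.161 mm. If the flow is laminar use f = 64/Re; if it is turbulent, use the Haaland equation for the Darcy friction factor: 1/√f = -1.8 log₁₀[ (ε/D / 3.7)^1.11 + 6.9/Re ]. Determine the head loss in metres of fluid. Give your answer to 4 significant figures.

h_f ≈ 0.05807 m

ṁ = 1486000 kg/h = 1486000/3600 = 412.8 kg/s.
A = πD²/4 = π(0.5189)²/4 = 0.2115 m²; mean velocity V = ṁ/(ρA) = 412.8/(911 · 0.2115) = 2.143 m/s.
Reynolds number Re = ρVD/μ = 911 · 2.143 · 0.5189 / 0.0397 = 2.551e+04.
Re > 4000 → turbulent. Relative roughness ε/D = 0.000161/0.5189 = 0.00031. Haaland: 1/√f = -1.8 log₁₀[(0.00031/3.7)^1.11 + 6.9/2.551e+04] = -1.8 log₁₀[2.99e-05 + 0.00027] = 6.34, so f = 0.02488.
Darcy-Weisbach: ΔP = f(L/D)(ρV²/2) = 0.02488·(5.177/0.5189)·(911·2.143²/2) = 0.02488·9.977·2091 = 519 Pa.
Head loss h_f = ΔP/(ρg) = 519/(911·9.81) = 0.05807 m.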